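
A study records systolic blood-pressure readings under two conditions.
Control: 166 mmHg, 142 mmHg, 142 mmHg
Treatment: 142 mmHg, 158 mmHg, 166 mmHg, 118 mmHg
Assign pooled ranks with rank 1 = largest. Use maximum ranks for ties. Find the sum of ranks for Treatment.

18

Sorted (descending): 166, 166, 158, 142, 142, 142, 118
The 2 values of 166 occupy positions 1–2 → each gets rank 2.
The 3 values of 142 occupy positions 4–6 → each gets rank 6.
Treatment values → pooled ranks: 142→6, 158→3, 166→2, 118→7
Rank sum = 6 + 3 + 2 + 7 = 18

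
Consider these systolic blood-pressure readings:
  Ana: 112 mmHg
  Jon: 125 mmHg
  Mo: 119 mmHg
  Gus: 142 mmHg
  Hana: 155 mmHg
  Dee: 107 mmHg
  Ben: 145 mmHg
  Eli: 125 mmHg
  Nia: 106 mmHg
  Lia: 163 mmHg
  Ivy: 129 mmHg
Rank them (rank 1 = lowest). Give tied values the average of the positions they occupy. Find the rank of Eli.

5.5

Sorted (ascending): 106, 107, 112, 119, 125, 125, 129, 142, 145, 155, 163
The 2 values of 125 occupy positions 5–6 → average rank (5+6)/2 = 5.5.
Eli has value 125 mmHg → rank 5.5.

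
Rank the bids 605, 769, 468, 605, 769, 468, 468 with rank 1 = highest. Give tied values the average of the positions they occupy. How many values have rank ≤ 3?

2

Sorted (descending): 769, 769, 605, 605, 468, 468, 468
The 2 values of 769 occupy positions 1–2 → average rank (1+2)/2 = 1.5.
The 2 values of 605 occupy positions 3–4 → average rank (3+4)/2 = 3.5.
The 3 values of 468 occupy positions 5–7 → average rank 6.
Ranks ≤ 3: {1.5, 1.5} → 2 values.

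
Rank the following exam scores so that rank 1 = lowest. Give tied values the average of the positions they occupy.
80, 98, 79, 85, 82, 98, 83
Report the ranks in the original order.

Sorted (ascending): 79, 80, 82, 83, 85, 98, 98
The 2 values of 98 occupy positions 6–7 → average rank (6+7)/2 = 6.5.

2, 6.5, 1, 5, 3, 6.5, 4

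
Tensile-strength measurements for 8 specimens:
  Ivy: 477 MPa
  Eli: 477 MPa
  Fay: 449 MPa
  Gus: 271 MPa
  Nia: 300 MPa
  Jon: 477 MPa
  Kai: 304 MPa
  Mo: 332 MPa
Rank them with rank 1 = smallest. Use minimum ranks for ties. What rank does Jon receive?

Sorted (ascending): 271, 300, 304, 332, 449, 477, 477, 477
The 3 values of 477 occupy positions 6–8 → each gets rank 6.
Jon has value 477 MPa → rank 6.

6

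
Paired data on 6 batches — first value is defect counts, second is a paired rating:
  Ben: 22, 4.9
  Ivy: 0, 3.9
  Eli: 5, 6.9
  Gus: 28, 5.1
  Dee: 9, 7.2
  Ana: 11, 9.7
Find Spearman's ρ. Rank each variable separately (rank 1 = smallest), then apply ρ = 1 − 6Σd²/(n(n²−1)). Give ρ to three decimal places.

Ranks of variable 1: 5, 1, 2, 6, 3, 4
Ranks of variable 2: 2, 1, 4, 3, 5, 6
d = r₁ − r₂: 3, 0, -2, 3, -2, -2
d²: 9, 0, 4, 9, 4, 4; Σd² = 30
ρ = 1 − 6·30/(6·35) = 1 − 180/210 = 0.143

0.143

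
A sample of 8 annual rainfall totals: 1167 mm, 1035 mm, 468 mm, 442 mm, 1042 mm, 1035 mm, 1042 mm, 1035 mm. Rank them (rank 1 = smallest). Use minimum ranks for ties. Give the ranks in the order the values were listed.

Sorted (ascending): 442, 468, 1035, 1035, 1035, 1042, 1042, 1167
The 3 values of 1035 occupy positions 3–5 → each gets rank 3.
The 2 values of 1042 occupy positions 6–7 → each gets rank 6.

8, 3, 2, 1, 6, 3, 6, 3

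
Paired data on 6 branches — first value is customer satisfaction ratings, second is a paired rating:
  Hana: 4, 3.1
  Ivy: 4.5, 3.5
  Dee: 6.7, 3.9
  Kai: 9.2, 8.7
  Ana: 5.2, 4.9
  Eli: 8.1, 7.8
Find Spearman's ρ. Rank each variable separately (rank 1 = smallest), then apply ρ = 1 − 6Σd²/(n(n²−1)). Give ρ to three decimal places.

0.943

Ranks of variable 1: 1, 2, 4, 6, 3, 5
Ranks of variable 2: 1, 2, 3, 6, 4, 5
d = r₁ − r₂: 0, 0, 1, 0, -1, 0
d²: 0, 0, 1, 0, 1, 0; Σd² = 2
ρ = 1 − 6·2/(6·35) = 1 − 12/210 = 0.943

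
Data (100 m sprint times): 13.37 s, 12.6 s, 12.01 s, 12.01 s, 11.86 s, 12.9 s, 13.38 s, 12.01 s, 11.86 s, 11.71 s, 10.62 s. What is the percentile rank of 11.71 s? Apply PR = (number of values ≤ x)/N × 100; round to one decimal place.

N = 11.
Strictly below 11.71: 1. Equal to 11.71: 1.
PR = 2/11 × 100 = 18.2

18.2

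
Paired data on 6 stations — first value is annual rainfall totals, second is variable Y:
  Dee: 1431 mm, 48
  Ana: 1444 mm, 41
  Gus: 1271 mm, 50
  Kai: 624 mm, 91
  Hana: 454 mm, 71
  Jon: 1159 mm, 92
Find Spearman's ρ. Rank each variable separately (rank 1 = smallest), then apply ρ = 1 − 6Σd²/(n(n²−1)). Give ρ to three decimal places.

-0.771

Ranks of variable 1: 5, 6, 4, 2, 1, 3
Ranks of variable 2: 2, 1, 3, 5, 4, 6
d = r₁ − r₂: 3, 5, 1, -3, -3, -3
d²: 9, 25, 1, 9, 9, 9; Σd² = 62
ρ = 1 − 6·62/(6·35) = 1 − 372/210 = -0.771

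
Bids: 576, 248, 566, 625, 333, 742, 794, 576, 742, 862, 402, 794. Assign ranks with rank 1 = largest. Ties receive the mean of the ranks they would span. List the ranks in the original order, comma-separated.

Sorted (descending): 862, 794, 794, 742, 742, 625, 576, 576, 566, 402, 333, 248
The 2 values of 794 occupy positions 2–3 → average rank (2+3)/2 = 2.5.
The 2 values of 742 occupy positions 4–5 → average rank (4+5)/2 = 4.5.
The 2 values of 576 occupy positions 7–8 → average rank (7+8)/2 = 7.5.

7.5, 12, 9, 6, 11, 4.5, 2.5, 7.5, 4.5, 1, 10, 2.5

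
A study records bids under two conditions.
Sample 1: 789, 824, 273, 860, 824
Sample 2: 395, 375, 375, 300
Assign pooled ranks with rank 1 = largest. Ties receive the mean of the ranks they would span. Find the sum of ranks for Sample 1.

Sorted (descending): 860, 824, 824, 789, 395, 375, 375, 300, 273
The 2 values of 824 occupy positions 2–3 → average rank (2+3)/2 = 2.5.
The 2 values of 375 occupy positions 6–7 → average rank (6+7)/2 = 6.5.
Sample 1 values → pooled ranks: 789→4, 824→2.5, 273→9, 860→1, 824→2.5
Rank sum = 4 + 2.5 + 9 + 1 + 2.5 = 19

19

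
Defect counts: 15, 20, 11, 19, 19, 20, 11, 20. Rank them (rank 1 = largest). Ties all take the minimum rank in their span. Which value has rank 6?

Sorted (descending): 20, 20, 20, 19, 19, 15, 11, 11
The 3 values of 20 occupy positions 1–3 → each gets rank 1.
The 2 values of 19 occupy positions 4–5 → each gets rank 4.
The 2 values of 11 occupy positions 7–8 → each gets rank 7.
Rank 6 → value 15.

15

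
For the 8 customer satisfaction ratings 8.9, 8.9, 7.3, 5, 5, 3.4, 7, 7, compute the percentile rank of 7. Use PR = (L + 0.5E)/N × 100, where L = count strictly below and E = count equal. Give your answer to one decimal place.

N = 8.
Strictly below 7: 3. Equal to 7: 2.
PR = (3 + 0.5·2)/8 × 100 = 50.0

50.0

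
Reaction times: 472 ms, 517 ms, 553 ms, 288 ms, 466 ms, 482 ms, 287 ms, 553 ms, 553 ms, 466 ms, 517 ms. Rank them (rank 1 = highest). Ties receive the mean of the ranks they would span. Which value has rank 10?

288

Sorted (descending): 553, 553, 553, 517, 517, 482, 472, 466, 466, 288, 287
The 3 values of 553 occupy positions 1–3 → average rank 2.
The 2 values of 517 occupy positions 4–5 → average rank (4+5)/2 = 4.5.
The 2 values of 466 occupy positions 8–9 → average rank (8+9)/2 = 8.5.
Rank 10 → value 288.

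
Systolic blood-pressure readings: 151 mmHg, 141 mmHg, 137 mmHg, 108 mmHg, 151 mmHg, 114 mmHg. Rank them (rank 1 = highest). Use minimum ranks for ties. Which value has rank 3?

141

Sorted (descending): 151, 151, 141, 137, 114, 108
The 2 values of 151 occupy positions 1–2 → each gets rank 1.
Rank 3 → value 141.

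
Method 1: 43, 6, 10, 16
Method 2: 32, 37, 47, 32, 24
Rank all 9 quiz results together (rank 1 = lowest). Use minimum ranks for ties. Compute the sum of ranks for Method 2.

Sorted (ascending): 6, 10, 16, 24, 32, 32, 37, 43, 47
The 2 values of 32 occupy positions 5–6 → each gets rank 5.
Method 2 values → pooled ranks: 32→5, 37→7, 47→9, 32→5, 24→4
Rank sum = 5 + 7 + 9 + 5 + 4 = 30

30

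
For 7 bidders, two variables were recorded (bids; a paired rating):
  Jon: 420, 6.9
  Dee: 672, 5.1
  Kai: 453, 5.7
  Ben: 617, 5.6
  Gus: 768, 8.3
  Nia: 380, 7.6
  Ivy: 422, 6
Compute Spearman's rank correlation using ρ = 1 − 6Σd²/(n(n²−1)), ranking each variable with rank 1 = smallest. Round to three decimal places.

-0.250

Ranks of variable 1: 2, 6, 4, 5, 7, 1, 3
Ranks of variable 2: 5, 1, 3, 2, 7, 6, 4
d = r₁ − r₂: -3, 5, 1, 3, 0, -5, -1
d²: 9, 25, 1, 9, 0, 25, 1; Σd² = 70
ρ = 1 − 6·70/(7·48) = 1 − 420/336 = -0.250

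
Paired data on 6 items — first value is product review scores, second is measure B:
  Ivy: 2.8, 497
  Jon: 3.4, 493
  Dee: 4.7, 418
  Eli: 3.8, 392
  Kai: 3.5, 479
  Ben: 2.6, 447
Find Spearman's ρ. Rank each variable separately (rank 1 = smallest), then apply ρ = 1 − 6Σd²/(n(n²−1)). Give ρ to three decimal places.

-0.600

Ranks of variable 1: 2, 3, 6, 5, 4, 1
Ranks of variable 2: 6, 5, 2, 1, 4, 3
d = r₁ − r₂: -4, -2, 4, 4, 0, -2
d²: 16, 4, 16, 16, 0, 4; Σd² = 56
ρ = 1 − 6·56/(6·35) = 1 − 336/210 = -0.600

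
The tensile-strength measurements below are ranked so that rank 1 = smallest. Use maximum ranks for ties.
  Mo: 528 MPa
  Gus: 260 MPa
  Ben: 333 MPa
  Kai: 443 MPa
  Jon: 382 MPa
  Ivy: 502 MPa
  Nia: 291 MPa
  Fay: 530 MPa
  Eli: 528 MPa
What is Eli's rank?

Sorted (ascending): 260, 291, 333, 382, 443, 502, 528, 528, 530
The 2 values of 528 occupy positions 7–8 → each gets rank 8.
Eli has value 528 MPa → rank 8.

8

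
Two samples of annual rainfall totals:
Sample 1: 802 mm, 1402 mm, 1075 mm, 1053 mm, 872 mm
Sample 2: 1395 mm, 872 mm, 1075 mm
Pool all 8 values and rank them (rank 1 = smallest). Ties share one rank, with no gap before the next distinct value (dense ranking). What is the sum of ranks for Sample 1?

16

Sorted (ascending): 802, 872, 872, 1053, 1075, 1075, 1395, 1402
The 2 values of 872 share dense rank 2.
The 2 values of 1075 share dense rank 4.
Remaining distinct values take the next consecutive integers.
Sample 1 values → pooled ranks: 802→1, 1402→6, 1075→4, 1053→3, 872→2
Rank sum = 1 + 6 + 4 + 3 + 2 = 16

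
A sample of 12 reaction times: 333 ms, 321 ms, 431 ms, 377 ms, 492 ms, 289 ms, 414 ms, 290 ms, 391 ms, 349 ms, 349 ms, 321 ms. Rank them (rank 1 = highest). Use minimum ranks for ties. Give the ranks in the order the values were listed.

Sorted (descending): 492, 431, 414, 391, 377, 349, 349, 333, 321, 321, 290, 289
The 2 values of 349 occupy positions 6–7 → each gets rank 6.
The 2 values of 321 occupy positions 9–10 → each gets rank 9.

8, 9, 2, 5, 1, 12, 3, 11, 4, 6, 6, 9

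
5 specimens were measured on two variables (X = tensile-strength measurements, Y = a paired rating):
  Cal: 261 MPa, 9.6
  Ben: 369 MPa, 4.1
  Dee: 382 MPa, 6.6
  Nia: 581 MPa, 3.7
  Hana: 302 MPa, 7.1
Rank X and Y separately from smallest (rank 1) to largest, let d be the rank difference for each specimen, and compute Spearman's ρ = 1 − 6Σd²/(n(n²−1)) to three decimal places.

-0.900

Ranks of variable 1: 1, 3, 4, 5, 2
Ranks of variable 2: 5, 2, 3, 1, 4
d = r₁ − r₂: -4, 1, 1, 4, -2
d²: 16, 1, 1, 16, 4; Σd² = 38
ρ = 1 − 6·38/(5·24) = 1 − 228/120 = -0.900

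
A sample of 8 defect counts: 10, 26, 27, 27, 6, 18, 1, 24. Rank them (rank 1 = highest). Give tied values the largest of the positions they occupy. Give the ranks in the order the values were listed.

Sorted (descending): 27, 27, 26, 24, 18, 10, 6, 1
The 2 values of 27 occupy positions 1–2 → each gets rank 2.

6, 3, 2, 2, 7, 5, 8, 4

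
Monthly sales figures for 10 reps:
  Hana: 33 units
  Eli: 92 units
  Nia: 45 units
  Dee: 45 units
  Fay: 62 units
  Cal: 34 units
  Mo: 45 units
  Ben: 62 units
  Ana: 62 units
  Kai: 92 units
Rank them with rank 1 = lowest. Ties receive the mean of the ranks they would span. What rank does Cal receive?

2

Sorted (ascending): 33, 34, 45, 45, 45, 62, 62, 62, 92, 92
The 3 values of 45 occupy positions 3–5 → average rank 4.
The 3 values of 62 occupy positions 6–8 → average rank 7.
The 2 values of 92 occupy positions 9–10 → average rank (9+10)/2 = 9.5.
Cal has value 34 units → rank 2.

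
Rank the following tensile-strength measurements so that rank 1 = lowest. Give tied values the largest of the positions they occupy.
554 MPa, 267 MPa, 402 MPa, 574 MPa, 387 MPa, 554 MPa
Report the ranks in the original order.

Sorted (ascending): 267, 387, 402, 554, 554, 574
The 2 values of 554 occupy positions 4–5 → each gets rank 5.

5, 1, 3, 6, 2, 5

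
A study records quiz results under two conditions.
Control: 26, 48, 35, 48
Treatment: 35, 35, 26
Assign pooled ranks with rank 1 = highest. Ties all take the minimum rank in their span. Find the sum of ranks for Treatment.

12

Sorted (descending): 48, 48, 35, 35, 35, 26, 26
The 2 values of 48 occupy positions 1–2 → each gets rank 1.
The 3 values of 35 occupy positions 3–5 → each gets rank 3.
The 2 values of 26 occupy positions 6–7 → each gets rank 6.
Treatment values → pooled ranks: 35→3, 35→3, 26→6
Rank sum = 3 + 3 + 6 = 12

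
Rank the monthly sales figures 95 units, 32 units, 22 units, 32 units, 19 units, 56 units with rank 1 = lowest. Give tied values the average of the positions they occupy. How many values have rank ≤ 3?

2

Sorted (ascending): 19, 22, 32, 32, 56, 95
The 2 values of 32 occupy positions 3–4 → average rank (3+4)/2 = 3.5.
Ranks ≤ 3: {1, 2} → 2 values.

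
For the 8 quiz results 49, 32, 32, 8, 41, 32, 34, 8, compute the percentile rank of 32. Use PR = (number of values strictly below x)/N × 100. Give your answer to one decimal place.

25.0

N = 8.
Strictly below 32: 2. Equal to 32: 3.
PR = 2/8 × 100 = 25.0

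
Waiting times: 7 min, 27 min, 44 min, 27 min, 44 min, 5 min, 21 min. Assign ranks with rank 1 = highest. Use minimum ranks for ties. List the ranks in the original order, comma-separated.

Sorted (descending): 44, 44, 27, 27, 21, 7, 5
The 2 values of 44 occupy positions 1–2 → each gets rank 1.
The 2 values of 27 occupy positions 3–4 → each gets rank 3.

6, 3, 1, 3, 1, 7, 5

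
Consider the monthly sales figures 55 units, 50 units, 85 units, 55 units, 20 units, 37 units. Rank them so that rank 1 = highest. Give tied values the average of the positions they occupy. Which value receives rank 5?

Sorted (descending): 85, 55, 55, 50, 37, 20
The 2 values of 55 occupy positions 2–3 → average rank (2+3)/2 = 2.5.
Rank 5 → value 37.

37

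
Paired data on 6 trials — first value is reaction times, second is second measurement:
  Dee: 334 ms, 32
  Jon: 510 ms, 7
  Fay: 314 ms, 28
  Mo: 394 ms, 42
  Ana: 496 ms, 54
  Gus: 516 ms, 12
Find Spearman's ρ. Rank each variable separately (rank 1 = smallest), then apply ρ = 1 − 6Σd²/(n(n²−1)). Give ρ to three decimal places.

Ranks of variable 1: 2, 5, 1, 3, 4, 6
Ranks of variable 2: 4, 1, 3, 5, 6, 2
d = r₁ − r₂: -2, 4, -2, -2, -2, 4
d²: 4, 16, 4, 4, 4, 16; Σd² = 48
ρ = 1 − 6·48/(6·35) = 1 − 288/210 = -0.371

-0.371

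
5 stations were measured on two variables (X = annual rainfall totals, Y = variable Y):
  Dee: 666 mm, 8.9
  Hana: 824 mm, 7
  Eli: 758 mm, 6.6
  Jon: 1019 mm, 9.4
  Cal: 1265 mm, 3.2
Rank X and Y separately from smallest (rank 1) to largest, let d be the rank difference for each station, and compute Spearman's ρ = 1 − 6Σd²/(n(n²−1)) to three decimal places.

-0.300

Ranks of variable 1: 1, 3, 2, 4, 5
Ranks of variable 2: 4, 3, 2, 5, 1
d = r₁ − r₂: -3, 0, 0, -1, 4
d²: 9, 0, 0, 1, 16; Σd² = 26
ρ = 1 − 6·26/(5·24) = 1 − 156/120 = -0.300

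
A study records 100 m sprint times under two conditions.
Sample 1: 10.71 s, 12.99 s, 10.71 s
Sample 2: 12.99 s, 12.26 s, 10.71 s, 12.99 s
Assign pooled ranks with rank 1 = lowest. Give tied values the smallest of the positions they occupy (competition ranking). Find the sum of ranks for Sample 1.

Sorted (ascending): 10.71, 10.71, 10.71, 12.26, 12.99, 12.99, 12.99
The 3 values of 10.71 occupy positions 1–3 → each gets rank 1.
The 3 values of 12.99 occupy positions 5–7 → each gets rank 5.
Sample 1 values → pooled ranks: 10.71→1, 12.99→5, 10.71→1
Rank sum = 1 + 5 + 1 = 7

7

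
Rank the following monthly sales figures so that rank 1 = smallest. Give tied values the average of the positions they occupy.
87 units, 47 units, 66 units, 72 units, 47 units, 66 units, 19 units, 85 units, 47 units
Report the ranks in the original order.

9, 3, 5.5, 7, 3, 5.5, 1, 8, 3

Sorted (ascending): 19, 47, 47, 47, 66, 66, 72, 85, 87
The 3 values of 47 occupy positions 2–4 → average rank 3.
The 2 values of 66 occupy positions 5–6 → average rank (5+6)/2 = 5.5.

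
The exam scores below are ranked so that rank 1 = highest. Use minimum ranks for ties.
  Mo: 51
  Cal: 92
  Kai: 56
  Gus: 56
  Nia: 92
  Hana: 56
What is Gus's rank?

Sorted (descending): 92, 92, 56, 56, 56, 51
The 2 values of 92 occupy positions 1–2 → each gets rank 1.
The 3 values of 56 occupy positions 3–5 → each gets rank 3.
Gus has value 56 → rank 3.

3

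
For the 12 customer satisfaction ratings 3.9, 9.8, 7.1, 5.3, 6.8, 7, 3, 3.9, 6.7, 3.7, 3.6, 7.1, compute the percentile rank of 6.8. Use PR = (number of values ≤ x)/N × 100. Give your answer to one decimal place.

66.7

N = 12.
Strictly below 6.8: 7. Equal to 6.8: 1.
PR = 8/12 × 100 = 66.7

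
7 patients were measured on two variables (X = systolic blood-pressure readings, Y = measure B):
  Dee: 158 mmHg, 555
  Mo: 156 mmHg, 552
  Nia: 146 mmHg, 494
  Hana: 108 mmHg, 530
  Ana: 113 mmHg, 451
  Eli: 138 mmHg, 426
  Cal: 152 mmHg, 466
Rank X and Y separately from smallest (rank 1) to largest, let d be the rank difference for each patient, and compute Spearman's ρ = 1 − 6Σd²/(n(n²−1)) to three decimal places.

0.571

Ranks of variable 1: 7, 6, 4, 1, 2, 3, 5
Ranks of variable 2: 7, 6, 4, 5, 2, 1, 3
d = r₁ − r₂: 0, 0, 0, -4, 0, 2, 2
d²: 0, 0, 0, 16, 0, 4, 4; Σd² = 24
ρ = 1 − 6·24/(7·48) = 1 − 144/336 = 0.571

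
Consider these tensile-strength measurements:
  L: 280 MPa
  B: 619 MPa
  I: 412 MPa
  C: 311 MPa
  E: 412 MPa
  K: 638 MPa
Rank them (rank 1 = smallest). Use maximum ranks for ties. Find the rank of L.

Sorted (ascending): 280, 311, 412, 412, 619, 638
The 2 values of 412 occupy positions 3–4 → each gets rank 4.
L has value 280 MPa → rank 1.

1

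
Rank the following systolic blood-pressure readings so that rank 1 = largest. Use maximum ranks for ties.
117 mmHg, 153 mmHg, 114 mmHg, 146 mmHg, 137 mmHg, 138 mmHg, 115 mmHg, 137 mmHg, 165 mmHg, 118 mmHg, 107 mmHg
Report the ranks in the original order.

8, 2, 10, 3, 6, 4, 9, 6, 1, 7, 11

Sorted (descending): 165, 153, 146, 138, 137, 137, 118, 117, 115, 114, 107
The 2 values of 137 occupy positions 5–6 → each gets rank 6.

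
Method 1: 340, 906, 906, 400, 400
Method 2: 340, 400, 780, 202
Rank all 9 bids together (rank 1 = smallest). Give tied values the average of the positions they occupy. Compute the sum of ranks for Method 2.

Sorted (ascending): 202, 340, 340, 400, 400, 400, 780, 906, 906
The 2 values of 340 occupy positions 2–3 → average rank (2+3)/2 = 2.5.
The 3 values of 400 occupy positions 4–6 → average rank 5.
The 2 values of 906 occupy positions 8–9 → average rank (8+9)/2 = 8.5.
Method 2 values → pooled ranks: 340→2.5, 400→5, 780→7, 202→1
Rank sum = 2.5 + 5 + 7 + 1 = 15.5

15.5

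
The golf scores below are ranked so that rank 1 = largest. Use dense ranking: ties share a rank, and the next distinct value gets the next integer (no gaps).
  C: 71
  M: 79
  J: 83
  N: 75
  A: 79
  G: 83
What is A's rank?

2

Sorted (descending): 83, 83, 79, 79, 75, 71
The 2 values of 83 share dense rank 1.
The 2 values of 79 share dense rank 2.
Remaining distinct values take the next consecutive integers.
A has value 79 → rank 2.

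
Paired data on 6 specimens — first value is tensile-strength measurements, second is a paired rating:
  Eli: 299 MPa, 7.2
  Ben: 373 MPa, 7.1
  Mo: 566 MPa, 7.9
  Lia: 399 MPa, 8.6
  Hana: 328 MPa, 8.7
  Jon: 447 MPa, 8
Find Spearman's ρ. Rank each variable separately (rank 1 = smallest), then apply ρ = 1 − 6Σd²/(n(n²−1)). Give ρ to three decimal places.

0.086

Ranks of variable 1: 1, 3, 6, 4, 2, 5
Ranks of variable 2: 2, 1, 3, 5, 6, 4
d = r₁ − r₂: -1, 2, 3, -1, -4, 1
d²: 1, 4, 9, 1, 16, 1; Σd² = 32
ρ = 1 − 6·32/(6·35) = 1 − 192/210 = 0.086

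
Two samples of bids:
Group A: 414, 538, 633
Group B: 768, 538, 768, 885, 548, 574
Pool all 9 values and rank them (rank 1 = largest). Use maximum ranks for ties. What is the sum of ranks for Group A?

21

Sorted (descending): 885, 768, 768, 633, 574, 548, 538, 538, 414
The 2 values of 768 occupy positions 2–3 → each gets rank 3.
The 2 values of 538 occupy positions 7–8 → each gets rank 8.
Group A values → pooled ranks: 414→9, 538→8, 633→4
Rank sum = 9 + 8 + 4 = 21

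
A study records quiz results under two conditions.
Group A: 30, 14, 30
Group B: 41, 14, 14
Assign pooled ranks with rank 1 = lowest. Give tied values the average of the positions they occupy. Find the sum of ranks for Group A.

Sorted (ascending): 14, 14, 14, 30, 30, 41
The 3 values of 14 occupy positions 1–3 → average rank 2.
The 2 values of 30 occupy positions 4–5 → average rank (4+5)/2 = 4.5.
Group A values → pooled ranks: 30→4.5, 14→2, 30→4.5
Rank sum = 4.5 + 2 + 4.5 = 11

11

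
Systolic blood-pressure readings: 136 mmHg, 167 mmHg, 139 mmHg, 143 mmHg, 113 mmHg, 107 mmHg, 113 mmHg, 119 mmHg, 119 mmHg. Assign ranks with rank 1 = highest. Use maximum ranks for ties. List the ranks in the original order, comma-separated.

4, 1, 3, 2, 8, 9, 8, 6, 6

Sorted (descending): 167, 143, 139, 136, 119, 119, 113, 113, 107
The 2 values of 119 occupy positions 5–6 → each gets rank 6.
The 2 values of 113 occupy positions 7–8 → each gets rank 8.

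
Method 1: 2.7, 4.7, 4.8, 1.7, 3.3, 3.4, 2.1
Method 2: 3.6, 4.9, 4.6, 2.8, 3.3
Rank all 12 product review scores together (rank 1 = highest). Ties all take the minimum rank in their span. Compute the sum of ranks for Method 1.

51

Sorted (descending): 4.9, 4.8, 4.7, 4.6, 3.6, 3.4, 3.3, 3.3, 2.8, 2.7, 2.1, 1.7
The 2 values of 3.3 occupy positions 7–8 → each gets rank 7.
Method 1 values → pooled ranks: 2.7→10, 4.7→3, 4.8→2, 1.7→12, 3.3→7, 3.4→6, 2.1→11
Rank sum = 10 + 3 + 2 + 12 + 7 + 6 + 11 = 51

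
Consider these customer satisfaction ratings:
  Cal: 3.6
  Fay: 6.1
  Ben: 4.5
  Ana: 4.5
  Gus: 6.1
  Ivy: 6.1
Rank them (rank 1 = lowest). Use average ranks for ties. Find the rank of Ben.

2.5

Sorted (ascending): 3.6, 4.5, 4.5, 6.1, 6.1, 6.1
The 2 values of 4.5 occupy positions 2–3 → average rank (2+3)/2 = 2.5.
The 3 values of 6.1 occupy positions 4–6 → average rank 5.
Ben has value 4.5 → rank 2.5.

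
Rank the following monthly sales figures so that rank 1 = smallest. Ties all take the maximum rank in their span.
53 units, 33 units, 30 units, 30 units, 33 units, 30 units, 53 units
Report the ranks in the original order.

7, 5, 3, 3, 5, 3, 7

Sorted (ascending): 30, 30, 30, 33, 33, 53, 53
The 3 values of 30 occupy positions 1–3 → each gets rank 3.
The 2 values of 33 occupy positions 4–5 → each gets rank 5.
The 2 values of 53 occupy positions 6–7 → each gets rank 7.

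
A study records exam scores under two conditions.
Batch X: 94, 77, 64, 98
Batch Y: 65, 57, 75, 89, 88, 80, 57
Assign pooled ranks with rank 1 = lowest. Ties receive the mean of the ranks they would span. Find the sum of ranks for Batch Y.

36

Sorted (ascending): 57, 57, 64, 65, 75, 77, 80, 88, 89, 94, 98
The 2 values of 57 occupy positions 1–2 → average rank (1+2)/2 = 1.5.
Batch Y values → pooled ranks: 65→4, 57→1.5, 75→5, 89→9, 88→8, 80→7, 57→1.5
Rank sum = 4 + 1.5 + 5 + 9 + 8 + 7 + 1.5 = 36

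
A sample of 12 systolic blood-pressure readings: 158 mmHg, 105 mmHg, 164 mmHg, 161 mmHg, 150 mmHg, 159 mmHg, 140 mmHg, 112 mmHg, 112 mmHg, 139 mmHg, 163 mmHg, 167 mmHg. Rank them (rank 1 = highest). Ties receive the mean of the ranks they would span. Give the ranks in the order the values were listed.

6, 12, 2, 4, 7, 5, 8, 10.5, 10.5, 9, 3, 1

Sorted (descending): 167, 164, 163, 161, 159, 158, 150, 140, 139, 112, 112, 105
The 2 values of 112 occupy positions 10–11 → average rank (10+11)/2 = 10.5.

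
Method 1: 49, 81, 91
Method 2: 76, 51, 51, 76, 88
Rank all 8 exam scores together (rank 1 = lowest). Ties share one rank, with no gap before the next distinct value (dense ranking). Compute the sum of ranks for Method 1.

Sorted (ascending): 49, 51, 51, 76, 76, 81, 88, 91
The 2 values of 51 share dense rank 2.
The 2 values of 76 share dense rank 3.
Remaining distinct values take the next consecutive integers.
Method 1 values → pooled ranks: 49→1, 81→4, 91→6
Rank sum = 1 + 4 + 6 = 11

11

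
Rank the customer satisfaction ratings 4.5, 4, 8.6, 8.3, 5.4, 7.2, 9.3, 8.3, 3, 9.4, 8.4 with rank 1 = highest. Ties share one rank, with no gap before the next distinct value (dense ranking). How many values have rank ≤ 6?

Sorted (descending): 9.4, 9.3, 8.6, 8.4, 8.3, 8.3, 7.2, 5.4, 4.5, 4, 3
The 2 values of 8.3 share dense rank 5.
Remaining distinct values take the next consecutive integers.
Ranks ≤ 6: {1, 2, 3, 4, 5, 5, 6} → 7 values.

7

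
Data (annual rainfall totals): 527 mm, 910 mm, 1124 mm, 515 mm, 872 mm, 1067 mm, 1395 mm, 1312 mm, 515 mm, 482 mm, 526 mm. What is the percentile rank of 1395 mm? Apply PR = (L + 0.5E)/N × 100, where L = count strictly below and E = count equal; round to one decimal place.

N = 11.
Strictly below 1395: 10. Equal to 1395: 1.
PR = (10 + 0.5·1)/11 × 100 = 95.5

95.5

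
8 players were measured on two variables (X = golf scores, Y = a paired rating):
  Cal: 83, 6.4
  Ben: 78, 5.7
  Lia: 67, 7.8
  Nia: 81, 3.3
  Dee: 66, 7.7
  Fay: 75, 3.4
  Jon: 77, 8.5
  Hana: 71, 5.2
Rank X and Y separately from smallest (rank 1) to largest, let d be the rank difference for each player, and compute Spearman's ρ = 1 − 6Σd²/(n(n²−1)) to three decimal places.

Ranks of variable 1: 8, 6, 2, 7, 1, 4, 5, 3
Ranks of variable 2: 5, 4, 7, 1, 6, 2, 8, 3
d = r₁ − r₂: 3, 2, -5, 6, -5, 2, -3, 0
d²: 9, 4, 25, 36, 25, 4, 9, 0; Σd² = 112
ρ = 1 − 6·112/(8·63) = 1 − 672/504 = -0.333

-0.333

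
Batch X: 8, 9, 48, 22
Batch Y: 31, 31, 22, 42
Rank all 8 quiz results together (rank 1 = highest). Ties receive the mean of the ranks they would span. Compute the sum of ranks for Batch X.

21.5

Sorted (descending): 48, 42, 31, 31, 22, 22, 9, 8
The 2 values of 31 occupy positions 3–4 → average rank (3+4)/2 = 3.5.
The 2 values of 22 occupy positions 5–6 → average rank (5+6)/2 = 5.5.
Batch X values → pooled ranks: 8→8, 9→7, 48→1, 22→5.5
Rank sum = 8 + 7 + 1 + 5.5 = 21.5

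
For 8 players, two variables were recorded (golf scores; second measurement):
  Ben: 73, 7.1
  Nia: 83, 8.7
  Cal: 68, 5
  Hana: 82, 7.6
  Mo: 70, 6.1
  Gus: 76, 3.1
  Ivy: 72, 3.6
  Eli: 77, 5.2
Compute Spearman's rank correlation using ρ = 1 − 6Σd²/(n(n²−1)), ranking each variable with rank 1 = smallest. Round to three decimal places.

Ranks of variable 1: 4, 8, 1, 7, 2, 5, 3, 6
Ranks of variable 2: 6, 8, 3, 7, 5, 1, 2, 4
d = r₁ − r₂: -2, 0, -2, 0, -3, 4, 1, 2
d²: 4, 0, 4, 0, 9, 16, 1, 4; Σd² = 38
ρ = 1 − 6·38/(8·63) = 1 − 228/504 = 0.548

0.548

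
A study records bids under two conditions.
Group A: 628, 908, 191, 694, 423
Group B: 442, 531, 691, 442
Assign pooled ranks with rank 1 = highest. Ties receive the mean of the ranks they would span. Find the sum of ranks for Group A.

Sorted (descending): 908, 694, 691, 628, 531, 442, 442, 423, 191
The 2 values of 442 occupy positions 6–7 → average rank (6+7)/2 = 6.5.
Group A values → pooled ranks: 628→4, 908→1, 191→9, 694→2, 423→8
Rank sum = 4 + 1 + 9 + 2 + 8 = 24

24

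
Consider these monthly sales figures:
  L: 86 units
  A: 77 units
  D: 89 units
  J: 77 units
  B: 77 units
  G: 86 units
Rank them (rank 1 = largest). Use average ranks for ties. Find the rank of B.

Sorted (descending): 89, 86, 86, 77, 77, 77
The 2 values of 86 occupy positions 2–3 → average rank (2+3)/2 = 2.5.
The 3 values of 77 occupy positions 4–6 → average rank 5.
B has value 77 units → rank 5.

5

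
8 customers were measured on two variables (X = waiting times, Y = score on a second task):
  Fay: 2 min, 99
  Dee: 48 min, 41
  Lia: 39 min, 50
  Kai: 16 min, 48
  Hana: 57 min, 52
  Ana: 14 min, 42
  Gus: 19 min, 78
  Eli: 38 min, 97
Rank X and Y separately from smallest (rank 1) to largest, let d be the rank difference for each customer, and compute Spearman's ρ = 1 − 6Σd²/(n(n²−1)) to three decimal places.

-0.262

Ranks of variable 1: 1, 7, 6, 3, 8, 2, 4, 5
Ranks of variable 2: 8, 1, 4, 3, 5, 2, 6, 7
d = r₁ − r₂: -7, 6, 2, 0, 3, 0, -2, -2
d²: 49, 36, 4, 0, 9, 0, 4, 4; Σd² = 106
ρ = 1 − 6·106/(8·63) = 1 − 636/504 = -0.262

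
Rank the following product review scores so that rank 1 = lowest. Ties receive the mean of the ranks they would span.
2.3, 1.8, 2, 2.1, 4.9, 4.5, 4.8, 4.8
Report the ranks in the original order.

4, 1, 2, 3, 8, 5, 6.5, 6.5

Sorted (ascending): 1.8, 2, 2.1, 2.3, 4.5, 4.8, 4.8, 4.9
The 2 values of 4.8 occupy positions 6–7 → average rank (6+7)/2 = 6.5.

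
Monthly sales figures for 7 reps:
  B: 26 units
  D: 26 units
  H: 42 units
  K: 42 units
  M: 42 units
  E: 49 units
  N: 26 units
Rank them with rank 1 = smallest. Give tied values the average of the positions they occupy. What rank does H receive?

Sorted (ascending): 26, 26, 26, 42, 42, 42, 49
The 3 values of 26 occupy positions 1–3 → average rank 2.
The 3 values of 42 occupy positions 4–6 → average rank 5.
H has value 42 units → rank 5.

5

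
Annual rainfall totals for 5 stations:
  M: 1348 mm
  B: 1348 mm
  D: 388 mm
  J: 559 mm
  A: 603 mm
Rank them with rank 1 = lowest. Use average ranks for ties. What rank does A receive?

3

Sorted (ascending): 388, 559, 603, 1348, 1348
The 2 values of 1348 occupy positions 4–5 → average rank (4+5)/2 = 4.5.
A has value 603 mm → rank 3.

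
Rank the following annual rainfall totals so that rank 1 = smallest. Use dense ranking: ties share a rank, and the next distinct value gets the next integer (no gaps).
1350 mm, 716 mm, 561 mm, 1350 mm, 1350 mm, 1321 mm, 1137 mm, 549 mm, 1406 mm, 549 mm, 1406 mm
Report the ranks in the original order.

6, 3, 2, 6, 6, 5, 4, 1, 7, 1, 7

Sorted (ascending): 549, 549, 561, 716, 1137, 1321, 1350, 1350, 1350, 1406, 1406
The 2 values of 549 share dense rank 1.
The 3 values of 1350 share dense rank 6.
The 2 values of 1406 share dense rank 7.
Remaining distinct values take the next consecutive integers.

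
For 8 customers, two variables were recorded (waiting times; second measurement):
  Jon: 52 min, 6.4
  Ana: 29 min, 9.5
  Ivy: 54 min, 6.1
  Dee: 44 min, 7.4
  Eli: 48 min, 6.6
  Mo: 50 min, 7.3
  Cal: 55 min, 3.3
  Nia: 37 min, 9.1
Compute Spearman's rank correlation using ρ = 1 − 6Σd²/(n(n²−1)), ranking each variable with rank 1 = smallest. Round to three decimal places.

Ranks of variable 1: 6, 1, 7, 3, 4, 5, 8, 2
Ranks of variable 2: 3, 8, 2, 6, 4, 5, 1, 7
d = r₁ − r₂: 3, -7, 5, -3, 0, 0, 7, -5
d²: 9, 49, 25, 9, 0, 0, 49, 25; Σd² = 166
ρ = 1 − 6·166/(8·63) = 1 − 996/504 = -0.976

-0.976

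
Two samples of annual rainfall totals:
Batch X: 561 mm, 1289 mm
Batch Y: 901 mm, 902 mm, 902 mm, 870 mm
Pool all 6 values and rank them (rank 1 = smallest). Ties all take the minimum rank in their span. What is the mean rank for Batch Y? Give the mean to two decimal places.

Sorted (ascending): 561, 870, 901, 902, 902, 1289
The 2 values of 902 occupy positions 4–5 → each gets rank 4.
Batch Y values → pooled ranks: 901→3, 902→4, 902→4, 870→2
Mean rank = (3 + 4 + 4 + 2) / 4 = 3.25

3.25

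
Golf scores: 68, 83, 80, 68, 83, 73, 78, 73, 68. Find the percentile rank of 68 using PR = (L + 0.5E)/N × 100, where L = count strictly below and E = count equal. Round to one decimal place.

16.7

N = 9.
Strictly below 68: 0. Equal to 68: 3.
PR = (0 + 0.5·3)/9 × 100 = 16.7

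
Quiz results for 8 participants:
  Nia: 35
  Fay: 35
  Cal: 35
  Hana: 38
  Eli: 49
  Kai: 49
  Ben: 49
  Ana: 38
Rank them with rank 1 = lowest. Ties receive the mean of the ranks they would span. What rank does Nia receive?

Sorted (ascending): 35, 35, 35, 38, 38, 49, 49, 49
The 3 values of 35 occupy positions 1–3 → average rank 2.
The 2 values of 38 occupy positions 4–5 → average rank (4+5)/2 = 4.5.
The 3 values of 49 occupy positions 6–8 → average rank 7.
Nia has value 35 → rank 2.

2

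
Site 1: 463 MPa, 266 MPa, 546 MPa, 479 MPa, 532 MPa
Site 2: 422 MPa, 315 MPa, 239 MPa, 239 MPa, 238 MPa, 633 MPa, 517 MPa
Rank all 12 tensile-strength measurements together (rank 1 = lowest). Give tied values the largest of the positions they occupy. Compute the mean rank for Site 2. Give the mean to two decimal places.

Sorted (ascending): 238, 239, 239, 266, 315, 422, 463, 479, 517, 532, 546, 633
The 2 values of 239 occupy positions 2–3 → each gets rank 3.
Site 2 values → pooled ranks: 422→6, 315→5, 239→3, 239→3, 238→1, 633→12, 517→9
Mean rank = (6 + 5 + 3 + 3 + 1 + 12 + 9) / 7 = 5.57

5.57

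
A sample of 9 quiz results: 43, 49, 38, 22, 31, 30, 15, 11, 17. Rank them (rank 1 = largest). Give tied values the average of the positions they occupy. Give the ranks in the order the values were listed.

2, 1, 3, 6, 4, 5, 8, 9, 7

Sorted (descending): 49, 43, 38, 31, 30, 22, 17, 15, 11
No ties — each value takes its position as its rank.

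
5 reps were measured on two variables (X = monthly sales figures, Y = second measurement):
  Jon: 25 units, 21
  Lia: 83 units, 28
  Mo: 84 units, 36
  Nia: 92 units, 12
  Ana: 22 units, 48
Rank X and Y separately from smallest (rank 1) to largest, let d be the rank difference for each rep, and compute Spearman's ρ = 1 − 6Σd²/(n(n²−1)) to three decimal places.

-0.600

Ranks of variable 1: 2, 3, 4, 5, 1
Ranks of variable 2: 2, 3, 4, 1, 5
d = r₁ − r₂: 0, 0, 0, 4, -4
d²: 0, 0, 0, 16, 16; Σd² = 32
ρ = 1 − 6·32/(5·24) = 1 − 192/120 = -0.600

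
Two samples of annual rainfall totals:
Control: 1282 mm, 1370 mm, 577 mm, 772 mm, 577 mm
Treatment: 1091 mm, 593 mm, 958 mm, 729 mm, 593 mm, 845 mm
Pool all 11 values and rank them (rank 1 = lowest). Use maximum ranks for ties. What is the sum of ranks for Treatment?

Sorted (ascending): 577, 577, 593, 593, 729, 772, 845, 958, 1091, 1282, 1370
The 2 values of 577 occupy positions 1–2 → each gets rank 2.
The 2 values of 593 occupy positions 3–4 → each gets rank 4.
Treatment values → pooled ranks: 1091→9, 593→4, 958→8, 729→5, 593→4, 845→7
Rank sum = 9 + 4 + 8 + 5 + 4 + 7 = 37

37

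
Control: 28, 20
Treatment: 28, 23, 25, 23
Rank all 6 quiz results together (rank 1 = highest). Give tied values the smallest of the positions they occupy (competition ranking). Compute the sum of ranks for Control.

Sorted (descending): 28, 28, 25, 23, 23, 20
The 2 values of 28 occupy positions 1–2 → each gets rank 1.
The 2 values of 23 occupy positions 4–5 → each gets rank 4.
Control values → pooled ranks: 28→1, 20→6
Rank sum = 1 + 6 = 7

7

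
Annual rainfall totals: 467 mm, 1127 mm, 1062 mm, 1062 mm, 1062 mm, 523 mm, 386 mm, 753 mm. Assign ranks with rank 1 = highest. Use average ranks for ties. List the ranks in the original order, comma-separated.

Sorted (descending): 1127, 1062, 1062, 1062, 753, 523, 467, 386
The 3 values of 1062 occupy positions 2–4 → average rank 3.

7, 1, 3, 3, 3, 6, 8, 5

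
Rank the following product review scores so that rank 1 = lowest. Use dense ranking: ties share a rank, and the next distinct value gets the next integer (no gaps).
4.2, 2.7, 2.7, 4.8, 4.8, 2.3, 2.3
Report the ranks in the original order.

3, 2, 2, 4, 4, 1, 1

Sorted (ascending): 2.3, 2.3, 2.7, 2.7, 4.2, 4.8, 4.8
The 2 values of 2.3 share dense rank 1.
The 2 values of 2.7 share dense rank 2.
The 2 values of 4.8 share dense rank 4.
Remaining distinct values take the next consecutive integers.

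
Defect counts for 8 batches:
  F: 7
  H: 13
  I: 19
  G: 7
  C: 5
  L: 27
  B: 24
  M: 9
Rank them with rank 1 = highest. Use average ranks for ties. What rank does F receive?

Sorted (descending): 27, 24, 19, 13, 9, 7, 7, 5
The 2 values of 7 occupy positions 6–7 → average rank (6+7)/2 = 6.5.
F has value 7 → rank 6.5.

6.5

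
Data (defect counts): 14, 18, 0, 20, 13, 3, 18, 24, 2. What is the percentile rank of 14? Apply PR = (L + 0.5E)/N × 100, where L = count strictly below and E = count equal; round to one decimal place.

50.0

N = 9.
Strictly below 14: 4. Equal to 14: 1.
PR = (4 + 0.5·1)/9 × 100 = 50.0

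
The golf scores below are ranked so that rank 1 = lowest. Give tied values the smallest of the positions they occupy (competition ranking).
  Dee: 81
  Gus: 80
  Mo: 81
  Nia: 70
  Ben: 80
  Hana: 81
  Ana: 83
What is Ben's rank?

Sorted (ascending): 70, 80, 80, 81, 81, 81, 83
The 2 values of 80 occupy positions 2–3 → each gets rank 2.
The 3 values of 81 occupy positions 4–6 → each gets rank 4.
Ben has value 80 → rank 2.

2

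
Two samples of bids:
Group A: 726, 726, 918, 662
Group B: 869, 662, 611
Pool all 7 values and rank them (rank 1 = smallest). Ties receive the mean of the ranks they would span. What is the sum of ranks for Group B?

Sorted (ascending): 611, 662, 662, 726, 726, 869, 918
The 2 values of 662 occupy positions 2–3 → average rank (2+3)/2 = 2.5.
The 2 values of 726 occupy positions 4–5 → average rank (4+5)/2 = 4.5.
Group B values → pooled ranks: 869→6, 662→2.5, 611→1
Rank sum = 6 + 2.5 + 1 = 9.5

9.5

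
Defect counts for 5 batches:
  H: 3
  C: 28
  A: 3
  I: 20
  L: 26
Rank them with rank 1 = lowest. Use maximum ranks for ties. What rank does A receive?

Sorted (ascending): 3, 3, 20, 26, 28
The 2 values of 3 occupy positions 1–2 → each gets rank 2.
A has value 3 → rank 2.

2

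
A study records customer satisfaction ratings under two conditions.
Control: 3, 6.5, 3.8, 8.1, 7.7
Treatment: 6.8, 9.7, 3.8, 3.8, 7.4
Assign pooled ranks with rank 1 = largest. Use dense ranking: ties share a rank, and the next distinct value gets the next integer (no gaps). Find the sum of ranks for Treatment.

Sorted (descending): 9.7, 8.1, 7.7, 7.4, 6.8, 6.5, 3.8, 3.8, 3.8, 3
The 3 values of 3.8 share dense rank 7.
Remaining distinct values take the next consecutive integers.
Treatment values → pooled ranks: 6.8→5, 9.7→1, 3.8→7, 3.8→7, 7.4→4
Rank sum = 5 + 1 + 7 + 7 + 4 = 24

24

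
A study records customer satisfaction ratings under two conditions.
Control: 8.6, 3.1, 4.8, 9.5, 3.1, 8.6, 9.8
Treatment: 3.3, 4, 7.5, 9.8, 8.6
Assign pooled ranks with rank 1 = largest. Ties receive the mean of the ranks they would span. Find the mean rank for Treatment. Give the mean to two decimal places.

Sorted (descending): 9.8, 9.8, 9.5, 8.6, 8.6, 8.6, 7.5, 4.8, 4, 3.3, 3.1, 3.1
The 2 values of 9.8 occupy positions 1–2 → average rank (1+2)/2 = 1.5.
The 3 values of 8.6 occupy positions 4–6 → average rank 5.
The 2 values of 3.1 occupy positions 11–12 → average rank (11+12)/2 = 11.5.
Treatment values → pooled ranks: 3.3→10, 4→9, 7.5→7, 9.8→1.5, 8.6→5
Mean rank = (10 + 9 + 7 + 1.5 + 5) / 5 = 6.50

6.50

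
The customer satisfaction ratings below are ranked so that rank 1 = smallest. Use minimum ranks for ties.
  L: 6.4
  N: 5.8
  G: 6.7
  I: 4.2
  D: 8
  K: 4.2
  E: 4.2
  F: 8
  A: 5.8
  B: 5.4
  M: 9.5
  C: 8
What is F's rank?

9

Sorted (ascending): 4.2, 4.2, 4.2, 5.4, 5.8, 5.8, 6.4, 6.7, 8, 8, 8, 9.5
The 3 values of 4.2 occupy positions 1–3 → each gets rank 1.
The 2 values of 5.8 occupy positions 5–6 → each gets rank 5.
The 3 values of 8 occupy positions 9–11 → each gets rank 9.
F has value 8 → rank 9.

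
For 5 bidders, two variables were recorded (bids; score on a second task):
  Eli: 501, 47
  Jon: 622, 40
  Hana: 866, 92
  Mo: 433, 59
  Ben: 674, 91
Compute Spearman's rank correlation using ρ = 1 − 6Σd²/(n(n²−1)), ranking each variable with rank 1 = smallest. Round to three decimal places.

Ranks of variable 1: 2, 3, 5, 1, 4
Ranks of variable 2: 2, 1, 5, 3, 4
d = r₁ − r₂: 0, 2, 0, -2, 0
d²: 0, 4, 0, 4, 0; Σd² = 8
ρ = 1 − 6·8/(5·24) = 1 − 48/120 = 0.600

0.600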